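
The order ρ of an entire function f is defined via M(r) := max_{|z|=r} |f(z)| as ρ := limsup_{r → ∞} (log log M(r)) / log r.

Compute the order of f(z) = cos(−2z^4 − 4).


Write cos(w) = (e^{iw} ± e^{−iw})/(2 or 2i), so |cos(w)| ≤ e^{|w|}. With w = −2z^4 − 4, |w| ≤ 2r^4 + 4 on |z|=r, giving M(r) ≤ e^{2r^4 + 4} and ρ ≤ 4. For the lower bound, choose z on |z|=r with -2z^4 purely imaginary of modulus 2r^4; then |cos(−2z^4 − 4)| grows like e^{2r^4}/2, so ρ ≥ 4. Hence ρ = 4.
Therefore ρ = 4.

Order ρ = 4.


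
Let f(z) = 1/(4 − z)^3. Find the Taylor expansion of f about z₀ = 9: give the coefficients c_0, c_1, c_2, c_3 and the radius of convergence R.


Let w = z − z₀, so z = z₀ + w.
Then 4 − z = 4 − (z₀ + w) = (4 − z₀) − w = -5 − w.
f(z) = 1/(-5 − w)^3 = (1/(-5)^3) · (1 − w/(-5))^{−3}.
By the binomial series (1−u)^{−3} = Σ_{n≥0} C(n+2, 2) u^n for |u|<1, with u = w/(-5):
  c_n = C(n+2, 2) / (-5)^(n+3).
  c_0 = 1/(-5)^3 = -1/125.
  c_1 = 3/(-5)^4 = 3/625.
  c_2 = 6/(-5)^5 = -6/3125.
  c_3 = 10/(-5)^6 = 2/3125.
The series is valid for |w/d| < 1, i.e. |z − z₀| < |d|.
Radius of convergence: R = |4 − z₀| = |-5| = 5 (distance from z₀ to the singularity z = 4).

c_0 = -1/125, c_1 = 3/625, c_2 = -6/3125, c_3 = 2/3125; R = 5.


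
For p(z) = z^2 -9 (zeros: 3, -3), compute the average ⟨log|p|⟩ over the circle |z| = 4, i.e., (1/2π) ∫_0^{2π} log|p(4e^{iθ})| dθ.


Zeros: -3, 3; r = 4.
Inside |z| < r: -3, 3. Outside (|z| ≥ r): ∅.
p(0) = -9, so log|p(0)| = log(9) = 2.1972.
Apply Jensen: I(r) = log|p(0)| + Σ_k log(r/|z_k|), summed over zeros inside |z| < r.
  log(r/|z_k|) for z_k = 3: log(4/3) = 0.2877
  log(r/|z_k|) for z_k = -3: log(4/3) = 0.2877
Sum over inside zeros: 0.5754.
I(r) = log|p(0)| + (inside sum) = 2.1972 + 0.5754 = 2.7726.
Closed form (all zeros inside, monic): I(r) = n·log(r) = 2·log(4) = 2.7726. ✓

I(r) ≈ 2.7726.


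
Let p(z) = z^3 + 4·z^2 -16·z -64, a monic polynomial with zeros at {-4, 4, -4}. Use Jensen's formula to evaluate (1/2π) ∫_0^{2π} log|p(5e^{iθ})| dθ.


Zeros: -4, -4, 4; r = 5.
Inside |z| < r: -4, -4, 4. Outside (|z| ≥ r): ∅.
p(0) = -64, so log|p(0)| = log(64) = 4.1589.
Apply Jensen: I(r) = log|p(0)| + Σ_k log(r/|z_k|), summed over zeros inside |z| < r.
  log(r/|z_k|) for z_k = -4: log(5/4) = 0.2231
  log(r/|z_k|) for z_k = 4: log(5/4) = 0.2231
  log(r/|z_k|) for z_k = -4: log(5/4) = 0.2231
Sum over inside zeros: 0.6694.
I(r) = log|p(0)| + (inside sum) = 4.1589 + 0.6694 = 4.8283.
Closed form (all zeros inside, monic): I(r) = n·log(r) = 3·log(5) = 4.8283. ✓

I(r) ≈ 4.8283.


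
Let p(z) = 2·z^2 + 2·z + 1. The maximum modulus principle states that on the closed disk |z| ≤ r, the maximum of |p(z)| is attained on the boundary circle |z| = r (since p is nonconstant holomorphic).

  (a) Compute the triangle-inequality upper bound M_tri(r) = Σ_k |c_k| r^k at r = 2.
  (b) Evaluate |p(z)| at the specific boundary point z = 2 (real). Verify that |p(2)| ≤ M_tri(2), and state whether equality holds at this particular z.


Coefficients: c_0 = 1, c_1 = 2, c_2 = 2. Radius r = 2.
Part (a). Triangle bound: M_tri(r) = Σ_k |c_k| r^k
  = |1|·2^0 + |2|·2^1 + |2|·2^2
  = 1 + 4 + 8 = 13.
This bounds M(r) := max_{|z|=r} |p(z)| from above; equality holds iff all terms c_k z^k can be made to align in phase at a single z on |z|=r.
Part (b). At z = 2 (real, on the circle |z| = r):
  p(2) = (1)·2^0 + (2)·2^1 + (2)·2^2 = 13.
  |p(2)| = 13.
Since all nonzero coefficients share the same sign, |p(2)| = 13 = M_tri(2); the triangle bound is attained at z = 2, so in fact M(r) = 13.

M_tri(2) = 13; |p(2)| = 13; equality at z=2: yes.


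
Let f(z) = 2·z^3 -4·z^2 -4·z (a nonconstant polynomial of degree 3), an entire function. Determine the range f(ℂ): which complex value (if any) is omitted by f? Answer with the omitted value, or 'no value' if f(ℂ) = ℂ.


Little Picard bounds the complement of f(ℂ) to at most one point.
For every w ∈ ℂ, the equation p(z) − w = 0 is a nonconstant polynomial in z and hence has at least one root by the fundamental theorem of algebra. So p is surjective onto ℂ, omitting no value.

Omitted value: no value.


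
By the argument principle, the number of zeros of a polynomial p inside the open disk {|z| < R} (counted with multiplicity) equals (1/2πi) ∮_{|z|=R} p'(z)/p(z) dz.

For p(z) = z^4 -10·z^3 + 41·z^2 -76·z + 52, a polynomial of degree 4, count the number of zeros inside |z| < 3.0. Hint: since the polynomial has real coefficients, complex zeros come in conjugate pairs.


The zeros of p are: 2, (3 + 2i), (3 - 2i), 2.
Their magnitudes are: 2, 3.606, 3.606, 2.
Zeros with |z| < R = 3.0: 2, 2.
Count = 2.
By the argument principle, (1/2πi) ∮_{|z|=R} p'(z)/p(z) dz equals exactly this count.

Number of zeros inside |z| < 3.0: 2.


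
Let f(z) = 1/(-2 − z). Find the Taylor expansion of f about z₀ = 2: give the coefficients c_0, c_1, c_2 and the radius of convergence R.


Let w = z − z₀, so z = z₀ + w.
Then -2 − z = -2 − (z₀ + w) = (-2 − z₀) − w = -4 − w.
f(z) = 1/(-4 − w) = (1/(-4)) · 1/(1 − w/(-4)) = Σ_{n≥0} w^n / (-4)^(n+1).
So c_n = 1/(-4)^(n+1):
  c_0 = 1/(-4)^1 = -1/4.
  c_1 = 1/(-4)^2 = 1/16.
  c_2 = 1/(-4)^3 = -1/64.
The series is valid for |w/d| < 1, i.e. |z − z₀| < |d|.
Radius of convergence: R = |-2 − z₀| = |-4| = 4 (distance from z₀ to the singularity z = -2).

c_0 = -1/4, c_1 = 1/16, c_2 = -1/64; R = 4.


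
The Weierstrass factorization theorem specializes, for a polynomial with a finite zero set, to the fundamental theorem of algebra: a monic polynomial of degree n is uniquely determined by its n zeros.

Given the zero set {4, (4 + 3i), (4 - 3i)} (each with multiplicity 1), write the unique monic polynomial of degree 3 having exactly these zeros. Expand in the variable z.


The polynomial is p(z) = ∏_{α ∈ S} (z − α), where S = {4, (4 + 3i), (4 - 3i)}.
Expanding the product yields: p(z) = z^3 -12·z^2 + 57·z -100.
Note conjugate pairs combine to real quadratics: (z − (4+3i))(z − (4−3i)) = z² − 8z + 25.
The resulting polynomial has degree 3 and real coefficients as required.

p(z) = z^3 -12·z^2 + 57·z -100.


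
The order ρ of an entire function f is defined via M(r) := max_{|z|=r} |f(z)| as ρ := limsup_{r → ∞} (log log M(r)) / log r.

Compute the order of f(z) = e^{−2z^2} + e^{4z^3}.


Each summand is entire of order 2 and 3 respectively (as in the single-exponential case). The order of a sum is at most the max of the orders, so ρ ≤ 3. For the lower bound: on |z|=r choose arg z so that 4z^3 is real positive; then |e^{4z^3}| = e^{4r^3} while |e^{-2z^2}| ≤ e^{2r^2} = o(e^{4r^3}). So |f| ≥ e^{4r^3}(1 − o(1)) and ρ ≥ 3. Hence ρ = max(2, 3) = 3.
Therefore ρ = 3.

Order ρ = 3.


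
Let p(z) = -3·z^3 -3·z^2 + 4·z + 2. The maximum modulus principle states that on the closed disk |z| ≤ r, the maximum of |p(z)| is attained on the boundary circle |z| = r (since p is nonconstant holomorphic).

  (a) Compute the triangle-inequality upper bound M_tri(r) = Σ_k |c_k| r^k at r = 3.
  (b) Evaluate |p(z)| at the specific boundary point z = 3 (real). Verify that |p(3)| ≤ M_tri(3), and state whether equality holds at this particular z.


Coefficients: c_0 = 2, c_1 = 4, c_2 = -3, c_3 = -3. Radius r = 3.
Part (a). Triangle bound: M_tri(r) = Σ_k |c_k| r^k
  = |2|·3^0 + |4|·3^1 + |-3|·3^2 + |-3|·3^3
  = 2 + 12 + 27 + 81 = 122.
This bounds M(r) := max_{|z|=r} |p(z)| from above; equality holds iff all terms c_k z^k can be made to align in phase at a single z on |z|=r.
Part (b). At z = 3 (real, on the circle |z| = r):
  p(3) = (2)·3^0 + (4)·3^1 + (-3)·3^2 + (-3)·3^3 = -94.
  |p(3)| = 94.
Check: |p(3)| = 94 ≤ 122 = M_tri(3). ✓ Equality does not hold at z = 3 (the coefficients have mixed signs, so the terms do not all align in phase there).

M_tri(3) = 122; |p(3)| = 94; equality at z=3: no.


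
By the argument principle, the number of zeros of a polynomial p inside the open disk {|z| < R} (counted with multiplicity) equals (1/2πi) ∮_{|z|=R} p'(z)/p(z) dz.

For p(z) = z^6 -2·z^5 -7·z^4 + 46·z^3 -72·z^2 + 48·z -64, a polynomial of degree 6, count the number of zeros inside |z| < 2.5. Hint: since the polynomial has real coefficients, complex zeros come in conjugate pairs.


The zeros of p are: -4, (0 + 1i), (0 - 1i), (2 + 2i), (2 - 2i), 2.
Their magnitudes are: 4, 1, 1, 2.828, 2.828, 2.
Zeros with |z| < R = 2.5: (0 + 1i), (0 - 1i), 2.
Count = 3.
By the argument principle, (1/2πi) ∮_{|z|=R} p'(z)/p(z) dz equals exactly this count.

Number of zeros inside |z| < 2.5: 3.


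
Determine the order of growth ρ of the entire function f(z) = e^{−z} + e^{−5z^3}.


Each summand is entire of order 1 and 3 respectively (as in the single-exponential case). The order of a sum is at most the max of the orders, so ρ ≤ 3. For the lower bound: on |z|=r choose arg z so that -5z^3 is real positive; then |e^{-5z^3}| = e^{5r^3} while |e^{-1z}| ≤ e^{1r^1} = o(e^{5r^3}). So |f| ≥ e^{5r^3}(1 − o(1)) and ρ ≥ 3. Hence ρ = max(1, 3) = 3.
Therefore ρ = 3.

Order ρ = 3.


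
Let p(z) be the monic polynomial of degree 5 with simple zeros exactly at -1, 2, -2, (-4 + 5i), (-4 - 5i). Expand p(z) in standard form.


The polynomial is p(z) = ∏_{α ∈ S} (z − α), where S = {-1, 2, -2, (-4 + 5i), (-4 - 5i)}.
Expanding the product yields: p(z) = z^5 + 9·z^4 + 45·z^3 + 5·z^2 -196·z -164.
Note conjugate pairs combine to real quadratics: (z − (-4+5i))(z − (-4−5i)) = z² + 8z + 41.
The resulting polynomial has degree 5 and real coefficients as required.

p(z) = z^5 + 9·z^4 + 45·z^3 + 5·z^2 -196·z -164.


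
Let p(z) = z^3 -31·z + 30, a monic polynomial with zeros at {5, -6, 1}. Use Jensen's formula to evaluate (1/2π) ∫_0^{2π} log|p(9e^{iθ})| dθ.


Zeros: -6, 1, 5; r = 9.
Inside |z| < r: -6, 1, 5. Outside (|z| ≥ r): ∅.
p(0) = 30, so log|p(0)| = log(30) = 3.4012.
Apply Jensen: I(r) = log|p(0)| + Σ_k log(r/|z_k|), summed over zeros inside |z| < r.
  log(r/|z_k|) for z_k = 5: log(9/5) = 0.5878
  log(r/|z_k|) for z_k = -6: log(9/6) = 0.4055
  log(r/|z_k|) for z_k = 1: log(9/1) = 2.1972
Sum over inside zeros: 3.1905.
I(r) = log|p(0)| + (inside sum) = 3.4012 + 3.1905 = 6.5917.
Closed form (all zeros inside, monic): I(r) = n·log(r) = 3·log(9) = 6.5917. ✓

I(r) ≈ 6.5917.


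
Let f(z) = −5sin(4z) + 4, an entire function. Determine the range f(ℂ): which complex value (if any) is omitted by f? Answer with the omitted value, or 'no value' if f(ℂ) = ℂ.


Little Picard bounds the complement of f(ℂ) to at most one point.
sin is entire and surjective onto ℂ: for every w ∈ ℂ, sin(ζ) = w has a solution ζ ∈ ℂ (e.g., via the complex inverse arcsin). With ζ = 4z this gives z = ζ/(4). Then -5·sin(4z) takes every value in -5·ℂ = ℂ, and adding 4 is a bijection of ℂ. So f is surjective and omits no value. (Note: only on the real line is sin bounded by [−1, 1].)

Omitted value: no value.


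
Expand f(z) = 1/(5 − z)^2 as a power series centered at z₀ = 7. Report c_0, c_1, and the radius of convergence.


Let w = z − z₀, so z = z₀ + w.
Then 5 − z = 5 − (z₀ + w) = (5 − z₀) − w = -2 − w.
f(z) = 1/(-2 − w)^2 = (1/(-2)^2) · (1 − w/(-2))^{−2}.
By the binomial series (1−u)^{−2} = Σ_{n≥0} C(n+1, 1) u^n for |u|<1, with u = w/(-2):
  c_n = C(n+1, 1) / (-2)^(n+2).
  c_0 = 1/(-2)^2 = 1/4.
  c_1 = 2/(-2)^3 = -1/4.
The series is valid for |w/d| < 1, i.e. |z − z₀| < |d|.
Radius of convergence: R = |5 − z₀| = |-2| = 2 (distance from z₀ to the singularity z = 5).

c_0 = 1/4, c_1 = -1/4; R = 2.


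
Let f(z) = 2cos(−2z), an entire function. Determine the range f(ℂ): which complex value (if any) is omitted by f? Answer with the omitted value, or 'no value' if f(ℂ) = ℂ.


Little Picard bounds the complement of f(ℂ) to at most one point.
cos is entire and surjective onto ℂ: for every w ∈ ℂ, cos(ζ) = w has a solution ζ ∈ ℂ (e.g., via the complex inverse arccos). With ζ = −2z this gives z = ζ/(-2). Then 2·cos(−2z) takes every value in 2·ℂ = ℂ, and adding 0 is a bijection of ℂ. So f is surjective and omits no value. (Note: only on the real line is cos bounded by [−1, 1].)

Omitted value: no value.


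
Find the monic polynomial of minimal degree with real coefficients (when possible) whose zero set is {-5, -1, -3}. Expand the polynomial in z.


The polynomial is p(z) = ∏_{α ∈ S} (z − α), where S = {-5, -1, -3}.
Expanding the product yields: p(z) = z^3 + 9·z^2 + 23·z + 15.
The resulting polynomial has degree 3 and real coefficients as required.

p(z) = z^3 + 9·z^2 + 23·z + 15.


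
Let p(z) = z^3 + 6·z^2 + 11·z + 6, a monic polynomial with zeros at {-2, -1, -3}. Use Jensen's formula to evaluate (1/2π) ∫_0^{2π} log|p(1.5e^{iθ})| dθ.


Zeros: -3, -2, -1; r = 1.5.
Inside |z| < r: -1. Outside (|z| ≥ r): -3, -2.
p(0) = 6, so log|p(0)| = log(6) = 1.7918.
Apply Jensen: I(r) = log|p(0)| + Σ_k log(r/|z_k|), summed over zeros inside |z| < r.
  log(r/|z_k|) for z_k = -1: log(1.5/1) = 0.4055
  Outside zeros (-3, -2) contribute nothing to the Jensen sum.
Sum over inside zeros: 0.4055.
I(r) = log|p(0)| + (inside sum) = 1.7918 + 0.4055 = 2.1972.
Note: since some zeros are outside |z| ≤ r, the simplified n·log(r) form does NOT apply — only the inside zeros contribute.

I(r) ≈ 2.1972.


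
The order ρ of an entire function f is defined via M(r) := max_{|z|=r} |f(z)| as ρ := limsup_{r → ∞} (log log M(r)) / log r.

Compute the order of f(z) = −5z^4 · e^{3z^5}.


M(r) = max_{|z|=r} |-5|·|z|^4·|e^{3z^5}| = 5·r^4 · e^{3r^5} (the factors attain their maxima compatibly on |z|=r). Then log M(r) = log 5 + 4·log r + 3r^5, dominated by the last term, so log log M(r) ~ 5·log r. The polynomial factor -5z^4 contributes only a log r term and does not affect the order. ρ = 5.
Therefore ρ = 5.

Order ρ = 5.


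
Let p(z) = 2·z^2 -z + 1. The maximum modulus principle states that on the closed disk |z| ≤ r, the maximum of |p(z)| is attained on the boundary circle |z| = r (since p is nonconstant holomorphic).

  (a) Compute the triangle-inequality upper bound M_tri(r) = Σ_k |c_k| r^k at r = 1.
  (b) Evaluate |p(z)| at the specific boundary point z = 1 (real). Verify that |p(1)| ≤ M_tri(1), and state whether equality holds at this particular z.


Coefficients: c_0 = 1, c_1 = -1, c_2 = 2. Radius r = 1.
Part (a). Triangle bound: M_tri(r) = Σ_k |c_k| r^k
  = |1|·1^0 + |-1|·1^1 + |2|·1^2
  = 1 + 1 + 2 = 4.
This bounds M(r) := max_{|z|=r} |p(z)| from above; equality holds iff all terms c_k z^k can be made to align in phase at a single z on |z|=r.
Part (b). At z = 1 (real, on the circle |z| = r):
  p(1) = (1)·1^0 + (-1)·1^1 + (2)·1^2 = 2.
  |p(1)| = 2.
Check: |p(1)| = 2 ≤ 4 = M_tri(1). ✓ Equality does not hold at z = 1 (the coefficients have mixed signs, so the terms do not all align in phase there).

M_tri(1) = 4; |p(1)| = 2; equality at z=1: no.


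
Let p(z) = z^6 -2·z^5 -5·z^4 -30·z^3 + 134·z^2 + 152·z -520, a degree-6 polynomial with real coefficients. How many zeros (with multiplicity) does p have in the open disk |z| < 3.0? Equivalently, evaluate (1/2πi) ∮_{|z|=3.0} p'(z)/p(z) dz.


The zeros of p are: (-2 + 3i), (-2 - 3i), -2, 2, (3 + 1i), (3 - 1i).
Their magnitudes are: 3.606, 3.606, 2, 2, 3.162, 3.162.
Zeros with |z| < R = 3.0: -2, 2.
Count = 2.
By the argument principle, (1/2πi) ∮_{|z|=R} p'(z)/p(z) dz equals exactly this count.

Number of zeros inside |z| < 3.0: 2.


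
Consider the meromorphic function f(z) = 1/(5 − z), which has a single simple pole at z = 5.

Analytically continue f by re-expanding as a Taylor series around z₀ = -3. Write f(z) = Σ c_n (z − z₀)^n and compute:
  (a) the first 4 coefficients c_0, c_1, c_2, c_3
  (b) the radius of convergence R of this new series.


Let w = z − z₀, so z = z₀ + w.
Then 5 − z = 5 − (z₀ + w) = (5 − z₀) − w = 8 − w.
f(z) = 1/(8 − w) = (1/(8)) · 1/(1 − w/(8)) = Σ_{n≥0} w^n / (8)^(n+1).
So c_n = 1/(8)^(n+1):
  c_0 = 1/(8)^1 = 1/8.
  c_1 = 1/(8)^2 = 1/64.
  c_2 = 1/(8)^3 = 1/512.
  c_3 = 1/(8)^4 = 1/4096.
The series is valid for |w/d| < 1, i.e. |z − z₀| < |d|.
Radius of convergence: R = |5 − z₀| = |8| = 8 (distance from z₀ to the singularity z = 5).

c_0 = 1/8, c_1 = 1/64, c_2 = 1/512, c_3 = 1/4096; R = 8.


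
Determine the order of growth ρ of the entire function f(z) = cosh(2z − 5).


cosh(w) is a linear combination of e^{iw} and e^{−iw} (or e^w, e^{−w} in the hyperbolic case), so |cosh(w)| ≤ e^{|w|}. With w = 2z − 5, |w| ≤ 2|z| + 5 = 2r + 5 on |z| = r, giving M(r) ≤ e^{2r + 5}, so ρ ≤ 1. On a suitable ray (z = it for sin/cos; z = t for sinh/cosh, t real → ∞), |cosh(2z − 5)| grows like e^{2|t|}/2, so ρ ≥ 1. Hence ρ = 1.
Therefore ρ = 1.

Order ρ = 1.


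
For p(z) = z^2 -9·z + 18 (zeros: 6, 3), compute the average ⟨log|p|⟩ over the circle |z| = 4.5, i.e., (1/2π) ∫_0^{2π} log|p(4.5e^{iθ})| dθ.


Zeros: 3, 6; r = 4.5.
Inside |z| < r: 3. Outside (|z| ≥ r): 6.
p(0) = 18, so log|p(0)| = log(18) = 2.8904.
Apply Jensen: I(r) = log|p(0)| + Σ_k log(r/|z_k|), summed over zeros inside |z| < r.
  log(r/|z_k|) for z_k = 3: log(4.5/3) = 0.4055
  Outside zeros (6) contribute nothing to the Jensen sum.
Sum over inside zeros: 0.4055.
I(r) = log|p(0)| + (inside sum) = 2.8904 + 0.4055 = 3.2958.
Note: since some zeros are outside |z| ≤ r, the simplified n·log(r) form does NOT apply — only the inside zeros contribute.

I(r) ≈ 3.2958.


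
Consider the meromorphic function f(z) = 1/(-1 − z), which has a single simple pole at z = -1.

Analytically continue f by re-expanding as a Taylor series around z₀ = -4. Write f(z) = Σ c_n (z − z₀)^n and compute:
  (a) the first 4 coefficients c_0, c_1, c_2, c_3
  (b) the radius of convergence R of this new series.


Let w = z − z₀, so z = z₀ + w.
Then -1 − z = -1 − (z₀ + w) = (-1 − z₀) − w = 3 − w.
f(z) = 1/(3 − w) = (1/(3)) · 1/(1 − w/(3)) = Σ_{n≥0} w^n / (3)^(n+1).
So c_n = 1/(3)^(n+1):
  c_0 = 1/(3)^1 = 1/3.
  c_1 = 1/(3)^2 = 1/9.
  c_2 = 1/(3)^3 = 1/27.
  c_3 = 1/(3)^4 = 1/81.
The series is valid for |w/d| < 1, i.e. |z − z₀| < |d|.
Radius of convergence: R = |-1 − z₀| = |3| = 3 (distance from z₀ to the singularity z = -1).

c_0 = 1/3, c_1 = 1/9, c_2 = 1/27, c_3 = 1/81; R = 3.


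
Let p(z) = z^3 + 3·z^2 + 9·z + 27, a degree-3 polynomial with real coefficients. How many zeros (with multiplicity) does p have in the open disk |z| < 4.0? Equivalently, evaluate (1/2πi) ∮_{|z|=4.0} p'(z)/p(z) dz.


The zeros of p are: -3, (0 + 3i), (0 - 3i).
Their magnitudes are: 3, 3, 3.
Zeros with |z| < R = 4.0: -3, (0 + 3i), (0 - 3i).
Count = 3.
By the argument principle, (1/2πi) ∮_{|z|=R} p'(z)/p(z) dz equals exactly this count.

Number of zeros inside |z| < 4.0: 3.


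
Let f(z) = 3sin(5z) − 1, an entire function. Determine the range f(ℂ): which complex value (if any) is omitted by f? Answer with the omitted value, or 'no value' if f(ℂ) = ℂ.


Little Picard bounds the complement of f(ℂ) to at most one point.
sin is entire and surjective onto ℂ: for every w ∈ ℂ, sin(ζ) = w has a solution ζ ∈ ℂ (e.g., via the complex inverse arcsin). With ζ = 5z this gives z = ζ/(5). Then 3·sin(5z) takes every value in 3·ℂ = ℂ, and adding -1 is a bijection of ℂ. So f is surjective and omits no value. (Note: only on the real line is sin bounded by [−1, 1].)

Omitted value: no value.


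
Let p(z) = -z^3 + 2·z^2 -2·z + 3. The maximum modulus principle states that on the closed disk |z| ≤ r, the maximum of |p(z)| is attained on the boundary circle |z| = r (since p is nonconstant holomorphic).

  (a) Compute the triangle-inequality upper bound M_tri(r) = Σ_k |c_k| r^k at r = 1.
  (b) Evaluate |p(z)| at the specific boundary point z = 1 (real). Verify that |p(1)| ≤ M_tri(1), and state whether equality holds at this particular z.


Coefficients: c_0 = 3, c_1 = -2, c_2 = 2, c_3 = -1. Radius r = 1.
Part (a). Triangle bound: M_tri(r) = Σ_k |c_k| r^k
  = |3|·1^0 + |-2|·1^1 + |2|·1^2 + |-1|·1^3
  = 3 + 2 + 2 + 1 = 8.
This bounds M(r) := max_{|z|=r} |p(z)| from above; equality holds iff all terms c_k z^k can be made to align in phase at a single z on |z|=r.
Part (b). At z = 1 (real, on the circle |z| = r):
  p(1) = (3)·1^0 + (-2)·1^1 + (2)·1^2 + (-1)·1^3 = 2.
  |p(1)| = 2.
Check: |p(1)| = 2 ≤ 8 = M_tri(1). ✓ Equality does not hold at z = 1 (the coefficients have mixed signs, so the terms do not all align in phase there).

M_tri(1) = 8; |p(1)| = 2; equality at z=1: no.


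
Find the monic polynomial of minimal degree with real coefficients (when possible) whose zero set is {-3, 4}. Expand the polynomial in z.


The polynomial is p(z) = ∏_{α ∈ S} (z − α), where S = {-3, 4}.
Expanding the product yields: p(z) = z^2 -z -12.
The resulting polynomial has degree 2 and real coefficients as required.

p(z) = z^2 -z -12.


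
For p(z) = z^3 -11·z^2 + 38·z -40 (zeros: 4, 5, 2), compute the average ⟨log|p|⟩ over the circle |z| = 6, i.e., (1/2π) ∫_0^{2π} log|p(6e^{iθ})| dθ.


Zeros: 2, 4, 5; r = 6.
Inside |z| < r: 2, 4, 5. Outside (|z| ≥ r): ∅.
p(0) = -40, so log|p(0)| = log(40) = 3.6889.
Apply Jensen: I(r) = log|p(0)| + Σ_k log(r/|z_k|), summed over zeros inside |z| < r.
  log(r/|z_k|) for z_k = 4: log(6/4) = 0.4055
  log(r/|z_k|) for z_k = 5: log(6/5) = 0.1823
  log(r/|z_k|) for z_k = 2: log(6/2) = 1.0986
Sum over inside zeros: 1.6864.
I(r) = log|p(0)| + (inside sum) = 3.6889 + 1.6864 = 5.3753.
Closed form (all zeros inside, monic): I(r) = n·log(r) = 3·log(6) = 5.3753. ✓

I(r) ≈ 5.3753.


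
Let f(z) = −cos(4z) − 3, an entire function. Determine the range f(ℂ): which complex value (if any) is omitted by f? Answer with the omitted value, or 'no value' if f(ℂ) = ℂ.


Little Picard bounds the complement of f(ℂ) to at most one point.
cos is entire and surjective onto ℂ: for every w ∈ ℂ, cos(ζ) = w has a solution ζ ∈ ℂ (e.g., via the complex inverse arccos). With ζ = 4z this gives z = ζ/(4). Then -1·cos(4z) takes every value in -1·ℂ = ℂ, and adding -3 is a bijection of ℂ. So f is surjective and omits no value. (Note: only on the real line is cos bounded by [−1, 1].)

Omitted value: no value.


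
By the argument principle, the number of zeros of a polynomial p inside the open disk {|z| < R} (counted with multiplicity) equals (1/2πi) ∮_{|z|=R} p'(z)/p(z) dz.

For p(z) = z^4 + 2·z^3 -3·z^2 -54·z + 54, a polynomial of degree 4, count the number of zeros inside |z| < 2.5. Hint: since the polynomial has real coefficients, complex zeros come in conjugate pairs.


The zeros of p are: 3, 1, (-3 + 3i), (-3 - 3i).
Their magnitudes are: 3, 1, 4.243, 4.243.
Zeros with |z| < R = 2.5: 1.
Count = 1.
By the argument principle, (1/2πi) ∮_{|z|=R} p'(z)/p(z) dz equals exactly this count.

Number of zeros inside |z| < 2.5: 1.


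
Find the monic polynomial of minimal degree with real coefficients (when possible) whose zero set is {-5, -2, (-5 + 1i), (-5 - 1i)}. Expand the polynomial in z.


The polynomial is p(z) = ∏_{α ∈ S} (z − α), where S = {-5, -2, (-5 + 1i), (-5 - 1i)}.
Expanding the product yields: p(z) = z^4 + 17·z^3 + 106·z^2 + 282·z + 260.
Note conjugate pairs combine to real quadratics: (z − (-5+1i))(z − (-5−1i)) = z² + 10z + 26.
The resulting polynomial has degree 4 and real coefficients as required.

p(z) = z^4 + 17·z^3 + 106·z^2 + 282·z + 260.


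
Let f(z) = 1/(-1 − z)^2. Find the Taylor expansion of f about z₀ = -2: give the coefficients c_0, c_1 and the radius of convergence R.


Let w = z − z₀, so z = z₀ + w.
Then -1 − z = -1 − (z₀ + w) = (-1 − z₀) − w = 1 − w.
f(z) = 1/(1 − w)^2 = (1/(1)^2) · (1 − w/(1))^{−2}.
By the binomial series (1−u)^{−2} = Σ_{n≥0} C(n+1, 1) u^n for |u|<1, with u = w/(1):
  c_n = C(n+1, 1) / (1)^(n+2).
  c_0 = 1/(1)^2 = 1.
  c_1 = 2/(1)^3 = 2.
The series is valid for |w/d| < 1, i.e. |z − z₀| < |d|.
Radius of convergence: R = |-1 − z₀| = |1| = 1 (distance from z₀ to the singularity z = -1).

c_0 = 1, c_1 = 2; R = 1.


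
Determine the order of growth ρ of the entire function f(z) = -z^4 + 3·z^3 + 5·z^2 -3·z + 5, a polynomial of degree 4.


|f(z)| ≤ Σ|c_k|·r^k = O(r^4) as r → ∞. Polynomial growth is O(e^{r^ε}) for every ε > 0 (since r^4/e^{r^ε} → 0), so ρ ≤ ε for all ε > 0, i.e. ρ = 0. Every nonconstant polynomial has order 0.
Therefore ρ = 0.

Order ρ = 0.


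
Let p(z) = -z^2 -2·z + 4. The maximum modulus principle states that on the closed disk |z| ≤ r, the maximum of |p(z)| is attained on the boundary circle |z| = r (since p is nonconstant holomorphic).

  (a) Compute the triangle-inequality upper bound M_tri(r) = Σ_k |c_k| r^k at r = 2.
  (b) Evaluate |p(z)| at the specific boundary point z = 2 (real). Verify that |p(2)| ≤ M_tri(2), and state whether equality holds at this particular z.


Coefficients: c_0 = 4, c_1 = -2, c_2 = -1. Radius r = 2.
Part (a). Triangle bound: M_tri(r) = Σ_k |c_k| r^k
  = |4|·2^0 + |-2|·2^1 + |-1|·2^2
  = 4 + 4 + 4 = 12.
This bounds M(r) := max_{|z|=r} |p(z)| from above; equality holds iff all terms c_k z^k can be made to align in phase at a single z on |z|=r.
Part (b). At z = 2 (real, on the circle |z| = r):
  p(2) = (4)·2^0 + (-2)·2^1 + (-1)·2^2 = -4.
  |p(2)| = 4.
Check: |p(2)| = 4 ≤ 12 = M_tri(2). ✓ Equality does not hold at z = 2 (the coefficients have mixed signs, so the terms do not all align in phase there).

M_tri(2) = 12; |p(2)| = 4; equality at z=2: no.


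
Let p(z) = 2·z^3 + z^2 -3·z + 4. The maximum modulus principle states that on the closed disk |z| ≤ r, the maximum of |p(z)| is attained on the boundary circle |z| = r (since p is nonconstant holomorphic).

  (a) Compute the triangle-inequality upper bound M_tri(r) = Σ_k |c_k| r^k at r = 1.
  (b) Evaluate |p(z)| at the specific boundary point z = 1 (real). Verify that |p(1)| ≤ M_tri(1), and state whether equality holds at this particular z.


Coefficients: c_0 = 4, c_1 = -3, c_2 = 1, c_3 = 2. Radius r = 1.
Part (a). Triangle bound: M_tri(r) = Σ_k |c_k| r^k
  = |4|·1^0 + |-3|·1^1 + |1|·1^2 + |2|·1^3
  = 4 + 3 + 1 + 2 = 10.
This bounds M(r) := max_{|z|=r} |p(z)| from above; equality holds iff all terms c_k z^k can be made to align in phase at a single z on |z|=r.
Part (b). At z = 1 (real, on the circle |z| = r):
  p(1) = (4)·1^0 + (-3)·1^1 + (1)·1^2 + (2)·1^3 = 4.
  |p(1)| = 4.
Check: |p(1)| = 4 ≤ 10 = M_tri(1). ✓ Equality does not hold at z = 1 (the coefficients have mixed signs, so the terms do not all align in phase there).

M_tri(1) = 10; |p(1)| = 4; equality at z=1: no.


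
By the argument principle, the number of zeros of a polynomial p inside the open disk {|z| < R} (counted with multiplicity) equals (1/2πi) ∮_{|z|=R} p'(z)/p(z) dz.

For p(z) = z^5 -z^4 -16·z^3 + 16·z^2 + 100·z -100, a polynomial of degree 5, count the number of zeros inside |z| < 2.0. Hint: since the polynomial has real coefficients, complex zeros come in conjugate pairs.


The zeros of p are: 1, (-3 + 1i), (-3 - 1i), (3 + 1i), (3 - 1i).
Their magnitudes are: 1, 3.162, 3.162, 3.162, 3.162.
Zeros with |z| < R = 2.0: 1.
Count = 1.
By the argument principle, (1/2πi) ∮_{|z|=R} p'(z)/p(z) dz equals exactly this count.

Number of zeros inside |z| < 2.0: 1.


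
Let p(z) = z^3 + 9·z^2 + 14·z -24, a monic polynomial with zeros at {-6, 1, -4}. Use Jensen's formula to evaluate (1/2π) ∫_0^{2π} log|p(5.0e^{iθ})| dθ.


Zeros: -6, -4, 1; r = 5.0.
Inside |z| < r: -4, 1. Outside (|z| ≥ r): -6.
p(0) = -24, so log|p(0)| = log(24) = 3.1781.
Apply Jensen: I(r) = log|p(0)| + Σ_k log(r/|z_k|), summed over zeros inside |z| < r.
  log(r/|z_k|) for z_k = 1: log(5.0/1) = 1.6094
  log(r/|z_k|) for z_k = -4: log(5.0/4) = 0.2231
  Outside zeros (-6) contribute nothing to the Jensen sum.
Sum over inside zeros: 1.8326.
I(r) = log|p(0)| + (inside sum) = 3.1781 + 1.8326 = 5.0106.
Note: since some zeros are outside |z| ≤ r, the simplified n·log(r) form does NOT apply — only the inside zeros contribute.

I(r) ≈ 5.0106.


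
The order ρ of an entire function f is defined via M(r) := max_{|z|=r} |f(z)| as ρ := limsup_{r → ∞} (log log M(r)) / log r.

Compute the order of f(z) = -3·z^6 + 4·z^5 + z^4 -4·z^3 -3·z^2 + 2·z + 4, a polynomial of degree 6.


|f(z)| ≤ Σ|c_k|·r^k = O(r^6) as r → ∞. Polynomial growth is O(e^{r^ε}) for every ε > 0 (since r^6/e^{r^ε} → 0), so ρ ≤ ε for all ε > 0, i.e. ρ = 0. Every nonconstant polynomial has order 0.
Therefore ρ = 0.

Order ρ = 0.


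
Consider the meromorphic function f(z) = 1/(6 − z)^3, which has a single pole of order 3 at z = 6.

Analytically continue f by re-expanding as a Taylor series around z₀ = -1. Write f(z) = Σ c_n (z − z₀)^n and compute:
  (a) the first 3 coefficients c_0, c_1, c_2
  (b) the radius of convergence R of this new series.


Let w = z − z₀, so z = z₀ + w.
Then 6 − z = 6 − (z₀ + w) = (6 − z₀) − w = 7 − w.
f(z) = 1/(7 − w)^3 = (1/(7)^3) · (1 − w/(7))^{−3}.
By the binomial series (1−u)^{−3} = Σ_{n≥0} C(n+2, 2) u^n for |u|<1, with u = w/(7):
  c_n = C(n+2, 2) / (7)^(n+3).
  c_0 = 1/(7)^3 = 1/343.
  c_1 = 3/(7)^4 = 3/2401.
  c_2 = 6/(7)^5 = 6/16807.
The series is valid for |w/d| < 1, i.e. |z − z₀| < |d|.
Radius of convergence: R = |6 − z₀| = |7| = 7 (distance from z₀ to the singularity z = 6).

c_0 = 1/343, c_1 = 3/2401, c_2 = 6/16807; R = 7.


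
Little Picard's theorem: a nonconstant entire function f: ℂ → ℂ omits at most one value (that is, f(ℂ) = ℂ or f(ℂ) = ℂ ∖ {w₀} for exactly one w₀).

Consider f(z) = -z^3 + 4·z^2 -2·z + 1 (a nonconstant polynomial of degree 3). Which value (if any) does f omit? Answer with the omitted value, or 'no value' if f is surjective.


Little Picard bounds the complement of f(ℂ) to at most one point.
For every w ∈ ℂ, the equation p(z) − w = 0 is a nonconstant polynomial in z and hence has at least one root by the fundamental theorem of algebra. So p is surjective onto ℂ, omitting no value.

Omitted value: no value.


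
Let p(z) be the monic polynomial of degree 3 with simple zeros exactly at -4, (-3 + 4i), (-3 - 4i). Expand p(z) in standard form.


The polynomial is p(z) = ∏_{α ∈ S} (z − α), where S = {-4, (-3 + 4i), (-3 - 4i)}.
Expanding the product yields: p(z) = z^3 + 10·z^2 + 49·z + 100.
Note conjugate pairs combine to real quadratics: (z − (-3+4i))(z − (-3−4i)) = z² + 6z + 25.
The resulting polynomial has degree 3 and real coefficients as required.

p(z) = z^3 + 10·z^2 + 49·z + 100.


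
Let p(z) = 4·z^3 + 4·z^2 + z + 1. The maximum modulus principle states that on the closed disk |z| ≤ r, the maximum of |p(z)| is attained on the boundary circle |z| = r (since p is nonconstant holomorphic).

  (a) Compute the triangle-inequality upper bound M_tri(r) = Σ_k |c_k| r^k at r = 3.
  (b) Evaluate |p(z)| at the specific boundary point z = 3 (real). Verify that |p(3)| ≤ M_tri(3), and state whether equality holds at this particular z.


Coefficients: c_0 = 1, c_1 = 1, c_2 = 4, c_3 = 4. Radius r = 3.
Part (a). Triangle bound: M_tri(r) = Σ_k |c_k| r^k
  = |1|·3^0 + |1|·3^1 + |4|·3^2 + |4|·3^3
  = 1 + 3 + 36 + 108 = 148.
This bounds M(r) := max_{|z|=r} |p(z)| from above; equality holds iff all terms c_k z^k can be made to align in phase at a single z on |z|=r.
Part (b). At z = 3 (real, on the circle |z| = r):
  p(3) = (1)·3^0 + (1)·3^1 + (4)·3^2 + (4)·3^3 = 148.
  |p(3)| = 148.
Since all nonzero coefficients share the same sign, |p(3)| = 148 = M_tri(3); the triangle bound is attained at z = 3, so in fact M(r) = 148.

M_tri(3) = 148; |p(3)| = 148; equality at z=3: yes.


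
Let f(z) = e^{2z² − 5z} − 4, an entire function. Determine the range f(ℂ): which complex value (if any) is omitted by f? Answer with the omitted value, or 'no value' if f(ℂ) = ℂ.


Little Picard bounds the complement of f(ℂ) to at most one point.
The exponent g(z) = 2z² − 5z is a nonconstant polynomial, hence surjective onto ℂ. So e^{g(z)} takes every value in {e^w : w ∈ ℂ} = ℂ ∖ {0}. Adding -4 shifts the range to ℂ ∖ {-4}. f omits exactly -4.

Omitted value: -4.


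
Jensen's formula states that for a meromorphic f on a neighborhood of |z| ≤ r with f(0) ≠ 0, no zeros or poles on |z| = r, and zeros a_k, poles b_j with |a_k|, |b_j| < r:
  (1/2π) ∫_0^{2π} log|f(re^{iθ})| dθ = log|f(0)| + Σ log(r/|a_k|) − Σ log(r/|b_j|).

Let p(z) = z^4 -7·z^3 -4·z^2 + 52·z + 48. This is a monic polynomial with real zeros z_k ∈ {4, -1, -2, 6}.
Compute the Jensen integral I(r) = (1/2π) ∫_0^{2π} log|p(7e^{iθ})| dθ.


Zeros: -2, -1, 4, 6; r = 7.
Inside |z| < r: -2, -1, 4, 6. Outside (|z| ≥ r): ∅.
p(0) = 48, so log|p(0)| = log(48) = 3.8712.
Apply Jensen: I(r) = log|p(0)| + Σ_k log(r/|z_k|), summed over zeros inside |z| < r.
  log(r/|z_k|) for z_k = 4: log(7/4) = 0.5596
  log(r/|z_k|) for z_k = -1: log(7/1) = 1.9459
  log(r/|z_k|) for z_k = -2: log(7/2) = 1.2528
  log(r/|z_k|) for z_k = 6: log(7/6) = 0.1542
Sum over inside zeros: 3.9124.
I(r) = log|p(0)| + (inside sum) = 3.8712 + 3.9124 = 7.7836.
Closed form (all zeros inside, monic): I(r) = n·log(r) = 4·log(7) = 7.7836. ✓

I(r) ≈ 7.7836.


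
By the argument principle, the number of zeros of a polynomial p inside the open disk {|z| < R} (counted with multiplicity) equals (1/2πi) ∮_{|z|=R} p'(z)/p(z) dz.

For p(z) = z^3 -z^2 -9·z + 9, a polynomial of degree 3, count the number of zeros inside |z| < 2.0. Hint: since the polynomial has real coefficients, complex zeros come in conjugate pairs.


The zeros of p are: 1, -3, 3.
Their magnitudes are: 1, 3, 3.
Zeros with |z| < R = 2.0: 1.
Count = 1.
By the argument principle, (1/2πi) ∮_{|z|=R} p'(z)/p(z) dz equals exactly this count.

Number of zeros inside |z| < 2.0: 1.


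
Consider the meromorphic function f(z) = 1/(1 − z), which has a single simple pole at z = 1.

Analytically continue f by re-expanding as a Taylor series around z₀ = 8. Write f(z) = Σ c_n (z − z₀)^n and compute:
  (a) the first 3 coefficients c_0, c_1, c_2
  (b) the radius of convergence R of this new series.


Let w = z − z₀, so z = z₀ + w.
Then 1 − z = 1 − (z₀ + w) = (1 − z₀) − w = -7 − w.
f(z) = 1/(-7 − w) = (1/(-7)) · 1/(1 − w/(-7)) = Σ_{n≥0} w^n / (-7)^(n+1).
So c_n = 1/(-7)^(n+1):
  c_0 = 1/(-7)^1 = -1/7.
  c_1 = 1/(-7)^2 = 1/49.
  c_2 = 1/(-7)^3 = -1/343.
The series is valid for |w/d| < 1, i.e. |z − z₀| < |d|.
Radius of convergence: R = |1 − z₀| = |-7| = 7 (distance from z₀ to the singularity z = 1).

c_0 = -1/7, c_1 = 1/49, c_2 = -1/343; R = 7.


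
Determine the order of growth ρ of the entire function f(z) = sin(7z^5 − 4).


Write sin(w) = (e^{iw} ± e^{−iw})/(2 or 2i), so |sin(w)| ≤ e^{|w|}. With w = 7z^5 − 4, |w| ≤ 7r^5 + 4 on |z|=r, giving M(r) ≤ e^{7r^5 + 4} and ρ ≤ 5. For the lower bound, choose z on |z|=r with 7z^5 purely imaginary of modulus 7r^5; then |sin(7z^5 − 4)| grows like e^{7r^5}/2, so ρ ≥ 5. Hence ρ = 5.
Therefore ρ = 5.

Order ρ = 5.


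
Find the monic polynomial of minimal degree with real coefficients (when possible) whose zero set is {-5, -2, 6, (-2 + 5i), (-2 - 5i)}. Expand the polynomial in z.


The polynomial is p(z) = ∏_{α ∈ S} (z − α), where S = {-5, -2, 6, (-2 + 5i), (-2 - 5i)}.
Expanding the product yields: p(z) = z^5 + 5·z^4 + z^3 -159·z^2 -1168·z -1740.
Note conjugate pairs combine to real quadratics: (z − (-2+5i))(z − (-2−5i)) = z² + 4z + 29.
The resulting polynomial has degree 5 and real coefficients as required.

p(z) = z^5 + 5·z^4 + z^3 -159·z^2 -1168·z -1740.


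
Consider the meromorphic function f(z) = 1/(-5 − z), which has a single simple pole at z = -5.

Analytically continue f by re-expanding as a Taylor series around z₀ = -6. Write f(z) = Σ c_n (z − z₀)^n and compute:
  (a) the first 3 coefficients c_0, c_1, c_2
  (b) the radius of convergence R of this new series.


Let w = z − z₀, so z = z₀ + w.
Then -5 − z = -5 − (z₀ + w) = (-5 − z₀) − w = 1 − w.
f(z) = 1/(1 − w) = (1/(1)) · 1/(1 − w/(1)) = Σ_{n≥0} w^n / (1)^(n+1).
So c_n = 1/(1)^(n+1):
  c_0 = 1/(1)^1 = 1.
  c_1 = 1/(1)^2 = 1.
  c_2 = 1/(1)^3 = 1.
The series is valid for |w/d| < 1, i.e. |z − z₀| < |d|.
Radius of convergence: R = |-5 − z₀| = |1| = 1 (distance from z₀ to the singularity z = -5).

c_0 = 1, c_1 = 1, c_2 = 1; R = 1.


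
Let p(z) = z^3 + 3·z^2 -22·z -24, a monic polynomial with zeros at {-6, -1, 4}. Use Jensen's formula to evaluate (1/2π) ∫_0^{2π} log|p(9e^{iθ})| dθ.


Zeros: -6, -1, 4; r = 9.
Inside |z| < r: -6, -1, 4. Outside (|z| ≥ r): ∅.
p(0) = -24, so log|p(0)| = log(24) = 3.1781.
Apply Jensen: I(r) = log|p(0)| + Σ_k log(r/|z_k|), summed over zeros inside |z| < r.
  log(r/|z_k|) for z_k = -6: log(9/6) = 0.4055
  log(r/|z_k|) for z_k = -1: log(9/1) = 2.1972
  log(r/|z_k|) for z_k = 4: log(9/4) = 0.8109
Sum over inside zeros: 3.4136.
I(r) = log|p(0)| + (inside sum) = 3.1781 + 3.4136 = 6.5917.
Closed form (all zeros inside, monic): I(r) = n·log(r) = 3·log(9) = 6.5917. ✓

I(r) ≈ 6.5917.


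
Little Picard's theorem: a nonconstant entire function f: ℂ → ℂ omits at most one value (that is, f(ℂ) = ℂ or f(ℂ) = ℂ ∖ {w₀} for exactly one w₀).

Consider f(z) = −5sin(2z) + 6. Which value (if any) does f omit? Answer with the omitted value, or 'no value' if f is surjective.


Little Picard bounds the complement of f(ℂ) to at most one point.
sin is entire and surjective onto ℂ: for every w ∈ ℂ, sin(ζ) = w has a solution ζ ∈ ℂ (e.g., via the complex inverse arcsin). With ζ = 2z this gives z = ζ/(2). Then -5·sin(2z) takes every value in -5·ℂ = ℂ, and adding 6 is a bijection of ℂ. So f is surjective and omits no value. (Note: only on the real line is sin bounded by [−1, 1].)

Omitted value: no value.


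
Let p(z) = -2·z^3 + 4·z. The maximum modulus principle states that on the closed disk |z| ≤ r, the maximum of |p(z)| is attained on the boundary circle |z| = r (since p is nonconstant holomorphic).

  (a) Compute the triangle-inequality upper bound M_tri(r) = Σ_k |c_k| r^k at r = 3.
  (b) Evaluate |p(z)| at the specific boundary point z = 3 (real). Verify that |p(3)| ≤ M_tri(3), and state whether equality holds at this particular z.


Coefficients: c_0 = 0, c_1 = 4, c_2 = 0, c_3 = -2. Radius r = 3.
Part (a). Triangle bound: M_tri(r) = Σ_k |c_k| r^k
  = |0|·3^0 + |4|·3^1 + |0|·3^2 + |-2|·3^3
  = 0 + 12 + 0 + 54 = 66.
This bounds M(r) := max_{|z|=r} |p(z)| from above; equality holds iff all terms c_k z^k can be made to align in phase at a single z on |z|=r.
Part (b). At z = 3 (real, on the circle |z| = r):
  p(3) = (0)·3^0 + (4)·3^1 + (0)·3^2 + (-2)·3^3 = -42.
  |p(3)| = 42.
Check: |p(3)| = 42 ≤ 66 = M_tri(3). ✓ Equality does not hold at z = 3 (the coefficients have mixed signs, so the terms do not all align in phase there).

M_tri(3) = 66; |p(3)| = 42; equality at z=3: no.


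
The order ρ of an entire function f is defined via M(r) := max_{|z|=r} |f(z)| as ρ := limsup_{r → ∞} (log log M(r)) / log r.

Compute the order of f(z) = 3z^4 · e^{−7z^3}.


M(r) = max_{|z|=r} |3|·|z|^4·|e^{−7z^3}| = 3·r^4 · e^{7r^3} (the factors attain their maxima compatibly on |z|=r). Then log M(r) = log 3 + 4·log r + 7r^3, dominated by the last term, so log log M(r) ~ 3·log r. The polynomial factor 3z^4 contributes only a log r term and does not affect the order. ρ = 3.
Therefore ρ = 3.

Order ρ = 3.


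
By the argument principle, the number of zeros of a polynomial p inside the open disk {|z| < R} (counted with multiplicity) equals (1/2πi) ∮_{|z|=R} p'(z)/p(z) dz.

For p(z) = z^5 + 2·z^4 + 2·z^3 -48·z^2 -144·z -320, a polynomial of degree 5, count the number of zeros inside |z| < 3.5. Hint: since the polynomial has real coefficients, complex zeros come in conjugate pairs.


The zeros of p are: 4, (-2 + 2i), (-2 - 2i), (-1 + 3i), (-1 - 3i).
Their magnitudes are: 4, 2.828, 2.828, 3.162, 3.162.
Zeros with |z| < R = 3.5: (-2 + 2i), (-2 - 2i), (-1 + 3i), (-1 - 3i).
Count = 4.
By the argument principle, (1/2πi) ∮_{|z|=R} p'(z)/p(z) dz equals exactly this count.

Number of zeros inside |z| < 3.5: 4.
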